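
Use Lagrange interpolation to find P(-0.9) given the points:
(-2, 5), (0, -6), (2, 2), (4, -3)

Lagrange interpolation formula:
P(x) = Σ yᵢ × Lᵢ(x)
where Lᵢ(x) = Π_{j≠i} (x - xⱼ)/(xᵢ - xⱼ)

L_0(-0.9) = (-0.9 - 0)/(-2 - 0) × (-0.9 - 2)/(-2 - 2) × (-0.9 - 4)/(-2 - 4) = 0.266437
L_1(-0.9) = (-0.9 - (-2))/(0 - (-2)) × (-0.9 - 2)/(0 - 2) × (-0.9 - 4)/(0 - 4) = 0.976938
L_2(-0.9) = (-0.9 - (-2))/(2 - (-2)) × (-0.9 - 0)/(2 - 0) × (-0.9 - 4)/(2 - 4) = -0.303188
L_3(-0.9) = (-0.9 - (-2))/(4 - (-2)) × (-0.9 - 0)/(4 - 0) × (-0.9 - 2)/(4 - 2) = 0.059812

P(-0.9) = 5×L_0(-0.9) + (-6)×L_1(-0.9) + 2×L_2(-0.9) + (-3)×L_3(-0.9)
P(-0.9) = -5.315250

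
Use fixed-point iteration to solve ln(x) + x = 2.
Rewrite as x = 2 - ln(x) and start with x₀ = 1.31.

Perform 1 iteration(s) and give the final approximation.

Equation: ln(x) + x = 2
Fixed-point form: x = 2 - ln(x)
x₀ = 1.31

x_1 = g(1.310000) = 1.729973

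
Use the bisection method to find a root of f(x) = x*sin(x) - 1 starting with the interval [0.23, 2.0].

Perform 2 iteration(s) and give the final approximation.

f(x) = x*sin(x) - 1
Initial interval: [0.23, 2.0]

Iteration 1:
  c_1 = (0.230000 + 2.000000)/2 = 1.115000
  f(c_1) = f(1.115000) = 0.001171
  f(a) × f(c) < 0, new interval: [0.230000, 1.115000]
Iteration 2:
  c_2 = (0.230000 + 1.115000)/2 = 0.672500
  f(c_2) = f(0.672500) = -0.581070
  f(a) × f(c) ≥ 0, new interval: [0.672500, 1.115000]

After 2 iteration(s), the approximation is c_2 = 0.672500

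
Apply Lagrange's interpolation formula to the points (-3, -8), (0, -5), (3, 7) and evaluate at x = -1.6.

Lagrange interpolation formula:
P(x) = Σ yᵢ × Lᵢ(x)
where Lᵢ(x) = Π_{j≠i} (x - xⱼ)/(xᵢ - xⱼ)

L_0(-1.6) = (-1.6 - 0)/(-3 - 0) × (-1.6 - 3)/(-3 - 3) = 0.408889
L_1(-1.6) = (-1.6 - (-3))/(0 - (-3)) × (-1.6 - 3)/(0 - 3) = 0.715556
L_2(-1.6) = (-1.6 - (-3))/(3 - (-3)) × (-1.6 - 0)/(3 - 0) = -0.124444

P(-1.6) = (-8)×L_0(-1.6) + (-5)×L_1(-1.6) + 7×L_2(-1.6)
P(-1.6) = -7.720000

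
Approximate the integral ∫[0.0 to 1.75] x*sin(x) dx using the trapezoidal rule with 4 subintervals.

f(x) = x*sin(x)
a = 0.0, b = 1.75, n = 4
h = (b - a)/n = 0.437500

Trapezoidal rule: (h/2)[f(x₀) + 2f(x₁) + 2f(x₂) + ... + f(xₙ)]

x_0 = 0.0000, f(x_0) = 0.000000, coefficient = 1
x_1 = 0.4375, f(x_1) = 0.185358, coefficient = 2
x_2 = 0.8750, f(x_2) = 0.671601, coefficient = 2
x_3 = 1.3125, f(x_3) = 1.268960, coefficient = 2
x_4 = 1.7500, f(x_4) = 1.721975, coefficient = 1

I ≈ (0.437500/2) × 5.973813 = 1.306772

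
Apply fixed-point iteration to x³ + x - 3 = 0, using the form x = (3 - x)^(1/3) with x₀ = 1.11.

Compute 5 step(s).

Equation: x³ + x - 3 = 0
Fixed-point form: x = (3 - x)^(1/3)
x₀ = 1.11

x_1 = g(1.110000) = 1.236386
x_2 = g(1.236386) = 1.208188
x_3 = g(1.208188) = 1.214593
x_4 = g(1.214593) = 1.213144
x_5 = g(1.213144) = 1.213472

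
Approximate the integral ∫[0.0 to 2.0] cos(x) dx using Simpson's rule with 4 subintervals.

f(x) = cos(x)
a = 0.0, b = 2.0, n = 4
h = (b - a)/n = 0.500000

Simpson's rule: (h/3)[f(x₀) + 4f(x₁) + 2f(x₂) + ... + f(xₙ)]

x_0 = 0.0000, f(x_0) = 1.000000, coefficient = 1
x_1 = 0.5000, f(x_1) = 0.877583, coefficient = 4
x_2 = 1.0000, f(x_2) = 0.540302, coefficient = 2
x_3 = 1.5000, f(x_3) = 0.070737, coefficient = 4
x_4 = 2.0000, f(x_4) = -0.416147, coefficient = 1

I ≈ (0.500000/3) × 5.457737 = 0.909623
Exact value: 0.909297
Error: 0.000325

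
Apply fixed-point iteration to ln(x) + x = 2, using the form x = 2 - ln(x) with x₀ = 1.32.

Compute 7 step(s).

Equation: ln(x) + x = 2
Fixed-point form: x = 2 - ln(x)
x₀ = 1.32

x_1 = g(1.320000) = 1.722368
x_2 = g(1.722368) = 1.456300
x_3 = g(1.456300) = 1.624101
x_4 = g(1.624101) = 1.515045
x_5 = g(1.515045) = 1.584555
x_6 = g(1.584555) = 1.539697
x_7 = g(1.539697) = 1.568415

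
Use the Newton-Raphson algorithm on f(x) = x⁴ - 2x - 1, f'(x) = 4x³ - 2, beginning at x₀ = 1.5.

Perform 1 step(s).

f(x) = x⁴ - 2x - 1
f'(x) = 4x³ - 2
x₀ = 1.5

Newton-Raphson formula: x_{n+1} = x_n - f(x_n)/f'(x_n)

Iteration 1:
  f(1.500000) = 1.062500
  f'(1.500000) = 11.500000
  x_1 = 1.500000 - 1.062500/11.500000 = 1.407609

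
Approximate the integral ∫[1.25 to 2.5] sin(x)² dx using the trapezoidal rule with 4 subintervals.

f(x) = sin(x)²
a = 1.25, b = 2.5, n = 4
h = (b - a)/n = 0.312500

Trapezoidal rule: (h/2)[f(x₀) + 2f(x₁) + 2f(x₂) + ... + f(xₙ)]

x_0 = 1.2500, f(x_0) = 0.900572, coefficient = 1
x_1 = 1.5625, f(x_1) = 0.999931, coefficient = 2
x_2 = 1.8750, f(x_2) = 0.910280, coefficient = 2
x_3 = 2.1875, f(x_3) = 0.665512, coefficient = 2
x_4 = 2.5000, f(x_4) = 0.358169, coefficient = 1

I ≈ (0.312500/2) × 6.410187 = 1.001592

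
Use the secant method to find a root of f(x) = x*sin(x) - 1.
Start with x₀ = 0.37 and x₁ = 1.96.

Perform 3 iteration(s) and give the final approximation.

f(x) = x*sin(x) - 1
x₀ = 0.37, x₁ = 1.96

Secant formula: x_{n+1} = x_n - f(x_n)(x_n - x_{n-1})/(f(x_n) - f(x_{n-1}))

Iteration 1:
  f(0.370000) = -0.866202
  f(1.960000) = 0.813415
  x_2 = 1.960000 - 0.813415×(1.960000 - 0.370000)/(0.813415 - (-0.866202))
       = 1.189986
Iteration 2:
  f(1.960000) = 0.813415
  f(1.189986) = 0.104739
  x_3 = 1.189986 - 0.104739×(1.189986 - 1.960000)/(0.104739 - 0.813415)
       = 1.076181
Iteration 3:
  f(1.189986) = 0.104739
  f(1.076181) = -0.052798
  x_4 = 1.076181 - (-0.052798)×(1.076181 - 1.189986)/(-0.052798 - 0.104739)
       = 1.114322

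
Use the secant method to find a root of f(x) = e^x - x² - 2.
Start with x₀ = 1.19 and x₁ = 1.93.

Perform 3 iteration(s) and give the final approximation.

f(x) = e^x - x² - 2
x₀ = 1.19, x₁ = 1.93

Secant formula: x_{n+1} = x_n - f(x_n)(x_n - x_{n-1})/(f(x_n) - f(x_{n-1}))

Iteration 1:
  f(1.190000) = -0.129019
  f(1.930000) = 1.164610
  x_2 = 1.930000 - 1.164610×(1.930000 - 1.190000)/(1.164610 - (-0.129019))
       = 1.263803
Iteration 2:
  f(1.930000) = 1.164610
  f(1.263803) = -0.058344
  x_3 = 1.263803 - (-0.058344)×(1.263803 - 1.930000)/(-0.058344 - 1.164610)
       = 1.295586
Iteration 3:
  f(1.263803) = -0.058344
  f(1.295586) = -0.025408
  x_4 = 1.295586 - (-0.025408)×(1.295586 - 1.263803)/(-0.025408 - (-0.058344))
       = 1.320103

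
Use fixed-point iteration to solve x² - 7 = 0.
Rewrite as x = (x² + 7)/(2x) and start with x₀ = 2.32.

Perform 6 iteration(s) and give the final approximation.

Equation: x² - 7 = 0
Fixed-point form: x = (x² + 7)/(2x)
x₀ = 2.32

x_1 = g(2.320000) = 2.668621
x_2 = g(2.668621) = 2.645849
x_3 = g(2.645849) = 2.645751
x_4 = g(2.645751) = 2.645751
x_5 = g(2.645751) = 2.645751
x_6 = g(2.645751) = 2.645751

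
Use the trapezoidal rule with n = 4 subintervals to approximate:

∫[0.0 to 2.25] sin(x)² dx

f(x) = sin(x)²
a = 0.0, b = 2.25, n = 4
h = (b - a)/n = 0.562500

Trapezoidal rule: (h/2)[f(x₀) + 2f(x₁) + 2f(x₂) + ... + f(xₙ)]

x_0 = 0.0000, f(x_0) = 0.000000, coefficient = 1
x_1 = 0.5625, f(x_1) = 0.284412, coefficient = 2
x_2 = 1.1250, f(x_2) = 0.814087, coefficient = 2
x_3 = 1.6875, f(x_3) = 0.986442, coefficient = 2
x_4 = 2.2500, f(x_4) = 0.605398, coefficient = 1

I ≈ (0.562500/2) × 4.775279 = 1.343047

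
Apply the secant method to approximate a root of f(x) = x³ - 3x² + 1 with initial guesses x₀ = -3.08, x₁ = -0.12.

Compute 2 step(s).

f(x) = x³ - 3x² + 1
x₀ = -3.08, x₁ = -0.12

Secant formula: x_{n+1} = x_n - f(x_n)(x_n - x_{n-1})/(f(x_n) - f(x_{n-1}))

Iteration 1:
  f(-3.080000) = -56.677312
  f(-0.120000) = 0.955072
  x_2 = -0.120000 - 0.955072×(-0.120000 - (-3.080000))/(0.955072 - (-56.677312))
       = -0.169053
Iteration 2:
  f(-0.120000) = 0.955072
  f(-0.169053) = 0.909432
  x_3 = -0.169053 - 0.909432×(-0.169053 - (-0.120000))/(0.909432 - 0.955072)
       = -1.146493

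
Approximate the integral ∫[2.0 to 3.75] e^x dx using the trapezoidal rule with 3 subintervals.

f(x) = e^x
a = 2.0, b = 3.75, n = 3
h = (b - a)/n = 0.583333

Trapezoidal rule: (h/2)[f(x₀) + 2f(x₁) + 2f(x₂) + ... + f(xₙ)]

x_0 = 2.0000, f(x_0) = 7.389056, coefficient = 1
x_1 = 2.5833, f(x_1) = 13.241202, coefficient = 2
x_2 = 3.1667, f(x_2) = 23.728258, coefficient = 2
x_3 = 3.7500, f(x_3) = 42.521082, coefficient = 1

I ≈ (0.583333/2) × 123.849059 = 36.122642
Exact value: 35.132026
Error: 0.990616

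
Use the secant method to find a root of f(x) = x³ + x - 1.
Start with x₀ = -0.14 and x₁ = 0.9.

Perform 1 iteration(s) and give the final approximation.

f(x) = x³ + x - 1
x₀ = -0.14, x₁ = 0.9

Secant formula: x_{n+1} = x_n - f(x_n)(x_n - x_{n-1})/(f(x_n) - f(x_{n-1}))

Iteration 1:
  f(-0.140000) = -1.142744
  f(0.900000) = 0.629000
  x_2 = 0.900000 - 0.629000×(0.900000 - (-0.140000))/(0.629000 - (-1.142744))
       = 0.530782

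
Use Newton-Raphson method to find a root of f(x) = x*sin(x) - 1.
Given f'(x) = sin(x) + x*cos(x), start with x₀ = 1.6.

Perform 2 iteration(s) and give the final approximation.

f(x) = x*sin(x) - 1
f'(x) = sin(x) + x*cos(x)
x₀ = 1.6

Newton-Raphson formula: x_{n+1} = x_n - f(x_n)/f'(x_n)

Iteration 1:
  f(1.600000) = 0.599318
  f'(1.600000) = 0.952854
  x_1 = 1.600000 - 0.599318/0.952854 = 0.971029
Iteration 2:
  f(0.971029) = -0.198448
  f'(0.971029) = 1.373565
  x_2 = 0.971029 - (-0.198448)/1.373565 = 1.115505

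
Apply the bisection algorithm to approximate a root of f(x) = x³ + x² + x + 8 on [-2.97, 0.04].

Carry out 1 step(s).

f(x) = x³ + x² + x + 8
Initial interval: [-2.97, 0.04]

Iteration 1:
  c_1 = (-2.970000 + 0.040000)/2 = -1.465000
  f(c_1) = f(-1.465000) = 5.537005
  f(a) × f(c) < 0, new interval: [-2.970000, -1.465000]

After 1 iteration(s), the approximation is c_1 = -1.465000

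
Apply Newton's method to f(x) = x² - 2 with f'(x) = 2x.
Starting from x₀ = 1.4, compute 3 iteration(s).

f(x) = x² - 2
f'(x) = 2x
x₀ = 1.4

Newton-Raphson formula: x_{n+1} = x_n - f(x_n)/f'(x_n)

Iteration 1:
  f(1.400000) = -0.040000
  f'(1.400000) = 2.800000
  x_1 = 1.400000 - (-0.040000)/2.800000 = 1.414286
Iteration 2:
  f(1.414286) = 0.000204
  f'(1.414286) = 2.828571
  x_2 = 1.414286 - 0.000204/2.828571 = 1.414214
Iteration 3:
  f(1.414214) = 0.000000
  f'(1.414214) = 2.828427
  x_3 = 1.414214 - 0.000000/2.828427 = 1.414214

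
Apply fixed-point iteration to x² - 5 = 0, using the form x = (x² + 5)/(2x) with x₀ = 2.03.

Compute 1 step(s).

Equation: x² - 5 = 0
Fixed-point form: x = (x² + 5)/(2x)
x₀ = 2.03

x_1 = g(2.030000) = 2.246527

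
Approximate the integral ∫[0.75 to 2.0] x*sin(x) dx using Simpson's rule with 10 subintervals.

f(x) = x*sin(x)
a = 0.75, b = 2.0, n = 10
h = (b - a)/n = 0.125000

Simpson's rule: (h/3)[f(x₀) + 4f(x₁) + 2f(x₂) + ... + f(xₙ)]

x_0 = 0.7500, f(x_0) = 0.511229, coefficient = 1
x_1 = 0.8750, f(x_1) = 0.671601, coefficient = 4
x_2 = 1.0000, f(x_2) = 0.841471, coefficient = 2
x_3 = 1.1250, f(x_3) = 1.015051, coefficient = 4
x_4 = 1.2500, f(x_4) = 1.186231, coefficient = 2
x_5 = 1.3750, f(x_5) = 1.348728, coefficient = 4
x_6 = 1.5000, f(x_6) = 1.496242, coefficient = 2
x_7 = 1.6250, f(x_7) = 1.622613, coefficient = 4
x_8 = 1.7500, f(x_8) = 1.721975, coefficient = 2
x_9 = 1.8750, f(x_9) = 1.788911, coefficient = 4
x_10 = 2.0000, f(x_10) = 1.818595, coefficient = 1

I ≈ (0.125000/3) × 38.609279 = 1.608720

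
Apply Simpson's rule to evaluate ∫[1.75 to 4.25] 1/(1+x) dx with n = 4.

f(x) = 1/(1+x)
a = 1.75, b = 4.25, n = 4
h = (b - a)/n = 0.625000

Simpson's rule: (h/3)[f(x₀) + 4f(x₁) + 2f(x₂) + ... + f(xₙ)]

x_0 = 1.7500, f(x_0) = 0.363636, coefficient = 1
x_1 = 2.3750, f(x_1) = 0.296296, coefficient = 4
x_2 = 3.0000, f(x_2) = 0.250000, coefficient = 2
x_3 = 3.6250, f(x_3) = 0.216216, coefficient = 4
x_4 = 4.2500, f(x_4) = 0.190476, coefficient = 1

I ≈ (0.625000/3) × 3.104163 = 0.646701
Exact value: 0.646627
Error: 0.000073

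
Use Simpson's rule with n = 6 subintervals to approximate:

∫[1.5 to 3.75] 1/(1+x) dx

f(x) = 1/(1+x)
a = 1.5, b = 3.75, n = 6
h = (b - a)/n = 0.375000

Simpson's rule: (h/3)[f(x₀) + 4f(x₁) + 2f(x₂) + ... + f(xₙ)]

x_0 = 1.5000, f(x_0) = 0.400000, coefficient = 1
x_1 = 1.8750, f(x_1) = 0.347826, coefficient = 4
x_2 = 2.2500, f(x_2) = 0.307692, coefficient = 2
x_3 = 2.6250, f(x_3) = 0.275862, coefficient = 4
x_4 = 3.0000, f(x_4) = 0.250000, coefficient = 2
x_5 = 3.3750, f(x_5) = 0.228571, coefficient = 4
x_6 = 3.7500, f(x_6) = 0.210526, coefficient = 1

I ≈ (0.375000/3) × 5.134949 = 0.641869
Exact value: 0.641854
Error: 0.000015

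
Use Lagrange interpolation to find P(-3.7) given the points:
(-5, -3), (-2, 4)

Lagrange interpolation formula:
P(x) = Σ yᵢ × Lᵢ(x)
where Lᵢ(x) = Π_{j≠i} (x - xⱼ)/(xᵢ - xⱼ)

L_0(-3.7) = (-3.7 - (-2))/(-5 - (-2)) = 0.566667
L_1(-3.7) = (-3.7 - (-5))/(-2 - (-5)) = 0.433333

P(-3.7) = (-3)×L_0(-3.7) + 4×L_1(-3.7)
P(-3.7) = 0.033333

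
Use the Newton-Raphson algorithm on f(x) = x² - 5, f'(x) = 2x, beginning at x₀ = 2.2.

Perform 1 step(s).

f(x) = x² - 5
f'(x) = 2x
x₀ = 2.2

Newton-Raphson formula: x_{n+1} = x_n - f(x_n)/f'(x_n)

Iteration 1:
  f(2.200000) = -0.160000
  f'(2.200000) = 4.400000
  x_1 = 2.200000 - (-0.160000)/4.400000 = 2.236364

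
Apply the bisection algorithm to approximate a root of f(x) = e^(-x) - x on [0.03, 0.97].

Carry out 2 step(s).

f(x) = e^(-x) - x
Initial interval: [0.03, 0.97]

Iteration 1:
  c_1 = (0.030000 + 0.970000)/2 = 0.500000
  f(c_1) = f(0.500000) = 0.106531
  f(a) × f(c) ≥ 0, new interval: [0.500000, 0.970000]
Iteration 2:
  c_2 = (0.500000 + 0.970000)/2 = 0.735000
  f(c_2) = f(0.735000) = -0.255495
  f(a) × f(c) < 0, new interval: [0.500000, 0.735000]

After 2 iteration(s), the approximation is c_2 = 0.735000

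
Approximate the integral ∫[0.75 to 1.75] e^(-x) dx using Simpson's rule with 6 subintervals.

f(x) = e^(-x)
a = 0.75, b = 1.75, n = 6
h = (b - a)/n = 0.166667

Simpson's rule: (h/3)[f(x₀) + 4f(x₁) + 2f(x₂) + ... + f(xₙ)]

x_0 = 0.7500, f(x_0) = 0.472367, coefficient = 1
x_1 = 0.9167, f(x_1) = 0.399850, coefficient = 4
x_2 = 1.0833, f(x_2) = 0.338465, coefficient = 2
x_3 = 1.2500, f(x_3) = 0.286505, coefficient = 4
x_4 = 1.4167, f(x_4) = 0.242521, coefficient = 2
x_5 = 1.5833, f(x_5) = 0.205290, coefficient = 4
x_6 = 1.7500, f(x_6) = 0.173774, coefficient = 1

I ≈ (0.166667/3) × 5.374690 = 0.298594
Exact value: 0.298593
Error: 0.000001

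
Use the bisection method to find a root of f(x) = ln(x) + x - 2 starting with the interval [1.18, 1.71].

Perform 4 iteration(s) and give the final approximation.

f(x) = ln(x) + x - 2
Initial interval: [1.18, 1.71]

Iteration 1:
  c_1 = (1.180000 + 1.710000)/2 = 1.445000
  f(c_1) = f(1.445000) = -0.186891
  f(a) × f(c) ≥ 0, new interval: [1.445000, 1.710000]
Iteration 2:
  c_2 = (1.445000 + 1.710000)/2 = 1.577500
  f(c_2) = f(1.577500) = 0.033341
  f(a) × f(c) < 0, new interval: [1.445000, 1.577500]
Iteration 3:
  c_3 = (1.445000 + 1.577500)/2 = 1.511250
  f(c_3) = f(1.511250) = -0.075813
  f(a) × f(c) ≥ 0, new interval: [1.511250, 1.577500]
Iteration 4:
  c_4 = (1.511250 + 1.577500)/2 = 1.544375
  f(c_4) = f(1.544375) = -0.021006
  f(a) × f(c) ≥ 0, new interval: [1.544375, 1.577500]

After 4 iteration(s), the approximation is c_4 = 1.544375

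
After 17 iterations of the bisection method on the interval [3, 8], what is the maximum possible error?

Bisection error bound: |error| ≤ (b-a)/2^n
|error| ≤ (8 - 3)/2^17 = 5/2^17
|error| ≤ 0.0000381470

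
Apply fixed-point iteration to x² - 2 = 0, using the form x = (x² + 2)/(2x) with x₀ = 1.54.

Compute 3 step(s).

Equation: x² - 2 = 0
Fixed-point form: x = (x² + 2)/(2x)
x₀ = 1.54

x_1 = g(1.540000) = 1.419351
x_2 = g(1.419351) = 1.414223
x_3 = g(1.414223) = 1.414214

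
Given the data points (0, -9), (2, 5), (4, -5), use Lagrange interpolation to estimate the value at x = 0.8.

Lagrange interpolation formula:
P(x) = Σ yᵢ × Lᵢ(x)
where Lᵢ(x) = Π_{j≠i} (x - xⱼ)/(xᵢ - xⱼ)

L_0(0.8) = (0.8 - 2)/(0 - 2) × (0.8 - 4)/(0 - 4) = 0.480000
L_1(0.8) = (0.8 - 0)/(2 - 0) × (0.8 - 4)/(2 - 4) = 0.640000
L_2(0.8) = (0.8 - 0)/(4 - 0) × (0.8 - 2)/(4 - 2) = -0.120000

P(0.8) = (-9)×L_0(0.8) + 5×L_1(0.8) + (-5)×L_2(0.8)
P(0.8) = -0.520000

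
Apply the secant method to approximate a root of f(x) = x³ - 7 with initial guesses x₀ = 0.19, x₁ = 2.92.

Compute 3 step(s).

f(x) = x³ - 7
x₀ = 0.19, x₁ = 2.92

Secant formula: x_{n+1} = x_n - f(x_n)(x_n - x_{n-1})/(f(x_n) - f(x_{n-1}))

Iteration 1:
  f(0.190000) = -6.993141
  f(2.920000) = 17.897088
  x_2 = 2.920000 - 17.897088×(2.920000 - 0.190000)/(17.897088 - (-6.993141))
       = 0.957019
Iteration 2:
  f(2.920000) = 17.897088
  f(0.957019) = -6.123481
  x_3 = 0.957019 - (-6.123481)×(0.957019 - 2.920000)/(-6.123481 - 17.897088)
       = 1.457435
Iteration 3:
  f(0.957019) = -6.123481
  f(1.457435) = -3.904239
  x_4 = 1.457435 - (-3.904239)×(1.457435 - 0.957019)/(-3.904239 - (-6.123481))
       = 2.337800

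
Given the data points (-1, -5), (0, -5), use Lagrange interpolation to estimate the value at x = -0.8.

Lagrange interpolation formula:
P(x) = Σ yᵢ × Lᵢ(x)
where Lᵢ(x) = Π_{j≠i} (x - xⱼ)/(xᵢ - xⱼ)

L_0(-0.8) = (-0.8 - 0)/(-1 - 0) = 0.800000
L_1(-0.8) = (-0.8 - (-1))/(0 - (-1)) = 0.200000

P(-0.8) = (-5)×L_0(-0.8) + (-5)×L_1(-0.8)
P(-0.8) = -5.000000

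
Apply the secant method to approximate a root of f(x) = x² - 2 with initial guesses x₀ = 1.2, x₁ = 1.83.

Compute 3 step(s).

f(x) = x² - 2
x₀ = 1.2, x₁ = 1.83

Secant formula: x_{n+1} = x_n - f(x_n)(x_n - x_{n-1})/(f(x_n) - f(x_{n-1}))

Iteration 1:
  f(1.200000) = -0.560000
  f(1.830000) = 1.348900
  x_2 = 1.830000 - 1.348900×(1.830000 - 1.200000)/(1.348900 - (-0.560000))
       = 1.384818
Iteration 2:
  f(1.830000) = 1.348900
  f(1.384818) = -0.082278
  x_3 = 1.384818 - (-0.082278)×(1.384818 - 1.830000)/(-0.082278 - 1.348900)
       = 1.410412
Iteration 3:
  f(1.384818) = -0.082278
  f(1.410412) = -0.010739
  x_4 = 1.410412 - (-0.010739)×(1.410412 - 1.384818)/(-0.010739 - (-0.082278))
       = 1.414254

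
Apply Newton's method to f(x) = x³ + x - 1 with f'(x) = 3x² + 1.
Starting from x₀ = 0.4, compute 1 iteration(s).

f(x) = x³ + x - 1
f'(x) = 3x² + 1
x₀ = 0.4

Newton-Raphson formula: x_{n+1} = x_n - f(x_n)/f'(x_n)

Iteration 1:
  f(0.400000) = -0.536000
  f'(0.400000) = 1.480000
  x_1 = 0.400000 - (-0.536000)/1.480000 = 0.762162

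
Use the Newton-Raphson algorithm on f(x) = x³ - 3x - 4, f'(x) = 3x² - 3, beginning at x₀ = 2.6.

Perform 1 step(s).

f(x) = x³ - 3x - 4
f'(x) = 3x² - 3
x₀ = 2.6

Newton-Raphson formula: x_{n+1} = x_n - f(x_n)/f'(x_n)

Iteration 1:
  f(2.600000) = 5.776000
  f'(2.600000) = 17.280000
  x_1 = 2.600000 - 5.776000/17.280000 = 2.265741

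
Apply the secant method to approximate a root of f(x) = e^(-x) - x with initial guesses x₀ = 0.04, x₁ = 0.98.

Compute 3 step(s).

f(x) = e^(-x) - x
x₀ = 0.04, x₁ = 0.98

Secant formula: x_{n+1} = x_n - f(x_n)(x_n - x_{n-1})/(f(x_n) - f(x_{n-1}))

Iteration 1:
  f(0.040000) = 0.920789
  f(0.980000) = -0.604689
  x_2 = 0.980000 - (-0.604689)×(0.980000 - 0.040000)/(-0.604689 - 0.920789)
       = 0.607391
Iteration 2:
  f(0.980000) = -0.604689
  f(0.607391) = -0.062620
  x_3 = 0.607391 - (-0.062620)×(0.607391 - 0.980000)/(-0.062620 - (-0.604689))
       = 0.564347
Iteration 3:
  f(0.607391) = -0.062620
  f(0.564347) = 0.004385
  x_4 = 0.564347 - 0.004385×(0.564347 - 0.607391)/(0.004385 - (-0.062620))
       = 0.567164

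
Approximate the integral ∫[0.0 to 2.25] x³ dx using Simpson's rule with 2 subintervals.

f(x) = x³
a = 0.0, b = 2.25, n = 2
h = (b - a)/n = 1.125000

Simpson's rule: (h/3)[f(x₀) + 4f(x₁) + 2f(x₂) + ... + f(xₙ)]

x_0 = 0.0000, f(x_0) = 0.000000, coefficient = 1
x_1 = 1.1250, f(x_1) = 1.423828, coefficient = 4
x_2 = 2.2500, f(x_2) = 11.390625, coefficient = 1

I ≈ (1.125000/3) × 17.085938 = 6.407227
Exact value: 6.407227
Error: 0.000000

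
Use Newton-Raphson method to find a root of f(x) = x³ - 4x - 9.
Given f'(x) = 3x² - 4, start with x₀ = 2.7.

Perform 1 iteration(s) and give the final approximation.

f(x) = x³ - 4x - 9
f'(x) = 3x² - 4
x₀ = 2.7

Newton-Raphson formula: x_{n+1} = x_n - f(x_n)/f'(x_n)

Iteration 1:
  f(2.700000) = -0.117000
  f'(2.700000) = 17.870000
  x_1 = 2.700000 - (-0.117000)/17.870000 = 2.706547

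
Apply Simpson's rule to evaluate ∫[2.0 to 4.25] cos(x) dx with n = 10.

f(x) = cos(x)
a = 2.0, b = 4.25, n = 10
h = (b - a)/n = 0.225000

Simpson's rule: (h/3)[f(x₀) + 4f(x₁) + 2f(x₂) + ... + f(xₙ)]

x_0 = 2.0000, f(x_0) = -0.416147, coefficient = 1
x_1 = 2.2250, f(x_1) = -0.608528, coefficient = 4
x_2 = 2.4500, f(x_2) = -0.770231, coefficient = 2
x_3 = 2.6750, f(x_3) = -0.893106, coefficient = 4
x_4 = 2.9000, f(x_4) = -0.970958, coefficient = 2
x_5 = 3.1250, f(x_5) = -0.999862, coefficient = 4
x_6 = 3.3500, f(x_6) = -0.978362, coefficient = 2
x_7 = 3.5750, f(x_7) = -0.907540, coefficient = 4
x_8 = 3.8000, f(x_8) = -0.790968, coefficient = 2
x_9 = 4.0250, f(x_9) = -0.634521, coefficient = 4
x_10 = 4.2500, f(x_10) = -0.446087, coefficient = 1

I ≈ (0.225000/3) × -24.057502 = -1.804313
Exact value: -1.804287
Error: 0.000026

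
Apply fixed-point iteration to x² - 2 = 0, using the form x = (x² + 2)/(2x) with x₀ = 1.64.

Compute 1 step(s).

Equation: x² - 2 = 0
Fixed-point form: x = (x² + 2)/(2x)
x₀ = 1.64

x_1 = g(1.640000) = 1.429756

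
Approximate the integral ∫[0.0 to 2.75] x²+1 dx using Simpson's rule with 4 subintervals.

f(x) = x²+1
a = 0.0, b = 2.75, n = 4
h = (b - a)/n = 0.687500

Simpson's rule: (h/3)[f(x₀) + 4f(x₁) + 2f(x₂) + ... + f(xₙ)]

x_0 = 0.0000, f(x_0) = 1.000000, coefficient = 1
x_1 = 0.6875, f(x_1) = 1.472656, coefficient = 4
x_2 = 1.3750, f(x_2) = 2.890625, coefficient = 2
x_3 = 2.0625, f(x_3) = 5.253906, coefficient = 4
x_4 = 2.7500, f(x_4) = 8.562500, coefficient = 1

I ≈ (0.687500/3) × 42.250000 = 9.682292
Exact value: 9.682292
Error: 0.000000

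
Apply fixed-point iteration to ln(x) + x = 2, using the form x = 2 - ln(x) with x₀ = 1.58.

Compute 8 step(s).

Equation: ln(x) + x = 2
Fixed-point form: x = 2 - ln(x)
x₀ = 1.58

x_1 = g(1.580000) = 1.542575
x_2 = g(1.542575) = 1.566547
x_3 = g(1.566547) = 1.551126
x_4 = g(1.551126) = 1.561019
x_5 = g(1.561019) = 1.554661
x_6 = g(1.554661) = 1.558742
x_7 = g(1.558742) = 1.556121
x_8 = g(1.556121) = 1.557804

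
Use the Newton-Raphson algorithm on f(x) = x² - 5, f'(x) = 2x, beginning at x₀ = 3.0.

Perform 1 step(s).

f(x) = x² - 5
f'(x) = 2x
x₀ = 3.0

Newton-Raphson formula: x_{n+1} = x_n - f(x_n)/f'(x_n)

Iteration 1:
  f(3.000000) = 4.000000
  f'(3.000000) = 6.000000
  x_1 = 3.000000 - 4.000000/6.000000 = 2.333333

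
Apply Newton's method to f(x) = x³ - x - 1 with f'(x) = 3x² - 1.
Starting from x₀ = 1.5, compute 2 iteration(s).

f(x) = x³ - x - 1
f'(x) = 3x² - 1
x₀ = 1.5

Newton-Raphson formula: x_{n+1} = x_n - f(x_n)/f'(x_n)

Iteration 1:
  f(1.500000) = 0.875000
  f'(1.500000) = 5.750000
  x_1 = 1.500000 - 0.875000/5.750000 = 1.347826
Iteration 2:
  f(1.347826) = 0.100682
  f'(1.347826) = 4.449905
  x_2 = 1.347826 - 0.100682/4.449905 = 1.325200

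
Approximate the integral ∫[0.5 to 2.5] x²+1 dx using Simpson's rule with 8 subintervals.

f(x) = x²+1
a = 0.5, b = 2.5, n = 8
h = (b - a)/n = 0.250000

Simpson's rule: (h/3)[f(x₀) + 4f(x₁) + 2f(x₂) + ... + f(xₙ)]

x_0 = 0.5000, f(x_0) = 1.250000, coefficient = 1
x_1 = 0.7500, f(x_1) = 1.562500, coefficient = 4
x_2 = 1.0000, f(x_2) = 2.000000, coefficient = 2
x_3 = 1.2500, f(x_3) = 2.562500, coefficient = 4
x_4 = 1.5000, f(x_4) = 3.250000, coefficient = 2
x_5 = 1.7500, f(x_5) = 4.062500, coefficient = 4
x_6 = 2.0000, f(x_6) = 5.000000, coefficient = 2
x_7 = 2.2500, f(x_7) = 6.062500, coefficient = 4
x_8 = 2.5000, f(x_8) = 7.250000, coefficient = 1

I ≈ (0.250000/3) × 86.000000 = 7.166667
Exact value: 7.166667
Error: 0.000000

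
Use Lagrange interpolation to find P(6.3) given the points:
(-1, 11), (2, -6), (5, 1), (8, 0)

Lagrange interpolation formula:
P(x) = Σ yᵢ × Lᵢ(x)
where Lᵢ(x) = Π_{j≠i} (x - xⱼ)/(xᵢ - xⱼ)

L_0(6.3) = (6.3 - 2)/(-1 - 2) × (6.3 - 5)/(-1 - 5) × (6.3 - 8)/(-1 - 8) = 0.058660
L_1(6.3) = (6.3 - (-1))/(2 - (-1)) × (6.3 - 5)/(2 - 5) × (6.3 - 8)/(2 - 8) = -0.298759
L_2(6.3) = (6.3 - (-1))/(5 - (-1)) × (6.3 - 2)/(5 - 2) × (6.3 - 8)/(5 - 8) = 0.988204
L_3(6.3) = (6.3 - (-1))/(8 - (-1)) × (6.3 - 2)/(8 - 2) × (6.3 - 5)/(8 - 5) = 0.251895

P(6.3) = 11×L_0(6.3) + (-6)×L_1(6.3) + 1×L_2(6.3) + 0×L_3(6.3)
P(6.3) = 3.426025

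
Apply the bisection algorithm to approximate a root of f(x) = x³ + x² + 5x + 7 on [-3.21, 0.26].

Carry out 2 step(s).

f(x) = x³ + x² + 5x + 7
Initial interval: [-3.21, 0.26]

Iteration 1:
  c_1 = (-3.210000 + 0.260000)/2 = -1.475000
  f(c_1) = f(-1.475000) = -1.408422
  f(a) × f(c) ≥ 0, new interval: [-1.475000, 0.260000]
Iteration 2:
  c_2 = (-1.475000 + 0.260000)/2 = -0.607500
  f(c_2) = f(-0.607500) = 4.107355
  f(a) × f(c) < 0, new interval: [-1.475000, -0.607500]

After 2 iteration(s), the approximation is c_2 = -0.607500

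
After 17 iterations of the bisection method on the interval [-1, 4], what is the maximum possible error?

Bisection error bound: |error| ≤ (b-a)/2^n
|error| ≤ (4 - (-1))/2^17 = 5/2^17
|error| ≤ 0.0000381470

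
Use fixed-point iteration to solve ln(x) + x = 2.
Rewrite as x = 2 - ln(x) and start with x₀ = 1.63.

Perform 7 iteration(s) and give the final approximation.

Equation: ln(x) + x = 2
Fixed-point form: x = 2 - ln(x)
x₀ = 1.63

x_1 = g(1.630000) = 1.511420
x_2 = g(1.511420) = 1.586950
x_3 = g(1.586950) = 1.538186
x_4 = g(1.538186) = 1.569396
x_5 = g(1.569396) = 1.549309
x_6 = g(1.549309) = 1.562191
x_7 = g(1.562191) = 1.553911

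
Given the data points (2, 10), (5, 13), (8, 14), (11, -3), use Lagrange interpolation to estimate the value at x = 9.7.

Lagrange interpolation formula:
P(x) = Σ yᵢ × Lᵢ(x)
where Lᵢ(x) = Π_{j≠i} (x - xⱼ)/(xᵢ - xⱼ)

L_0(9.7) = (9.7 - 5)/(2 - 5) × (9.7 - 8)/(2 - 8) × (9.7 - 11)/(2 - 11) = 0.064117
L_1(9.7) = (9.7 - 2)/(5 - 2) × (9.7 - 8)/(5 - 8) × (9.7 - 11)/(5 - 11) = -0.315130
L_2(9.7) = (9.7 - 2)/(8 - 2) × (9.7 - 5)/(8 - 5) × (9.7 - 11)/(8 - 11) = 0.871241
L_3(9.7) = (9.7 - 2)/(11 - 2) × (9.7 - 5)/(11 - 5) × (9.7 - 8)/(11 - 8) = 0.379772

P(9.7) = 10×L_0(9.7) + 13×L_1(9.7) + 14×L_2(9.7) + (-3)×L_3(9.7)
P(9.7) = 7.602543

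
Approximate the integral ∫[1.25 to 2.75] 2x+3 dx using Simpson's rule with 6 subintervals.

f(x) = 2x+3
a = 1.25, b = 2.75, n = 6
h = (b - a)/n = 0.250000

Simpson's rule: (h/3)[f(x₀) + 4f(x₁) + 2f(x₂) + ... + f(xₙ)]

x_0 = 1.2500, f(x_0) = 5.500000, coefficient = 1
x_1 = 1.5000, f(x_1) = 6.000000, coefficient = 4
x_2 = 1.7500, f(x_2) = 6.500000, coefficient = 2
x_3 = 2.0000, f(x_3) = 7.000000, coefficient = 4
x_4 = 2.2500, f(x_4) = 7.500000, coefficient = 2
x_5 = 2.5000, f(x_5) = 8.000000, coefficient = 4
x_6 = 2.7500, f(x_6) = 8.500000, coefficient = 1

I ≈ (0.250000/3) × 126.000000 = 10.500000
Exact value: 10.500000
Error: 0.000000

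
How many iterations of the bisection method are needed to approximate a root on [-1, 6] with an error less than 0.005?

We need (b-a)/2^n ≤ 0.005
(6 - (-1))/2^n ≤ 0.005
7/2^n ≤ 0.005
2^n ≥ 1400
n ≥ log₂(1400) = 10.45
n ≥ 11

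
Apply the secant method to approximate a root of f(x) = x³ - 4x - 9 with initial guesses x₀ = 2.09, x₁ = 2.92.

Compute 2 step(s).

f(x) = x³ - 4x - 9
x₀ = 2.09, x₁ = 2.92

Secant formula: x_{n+1} = x_n - f(x_n)(x_n - x_{n-1})/(f(x_n) - f(x_{n-1}))

Iteration 1:
  f(2.090000) = -8.230671
  f(2.920000) = 4.217088
  x_2 = 2.920000 - 4.217088×(2.920000 - 2.090000)/(4.217088 - (-8.230671))
       = 2.638810
Iteration 2:
  f(2.920000) = 4.217088
  f(2.638810) = -1.180363
  x_3 = 2.638810 - (-1.180363)×(2.638810 - 2.920000)/(-1.180363 - 4.217088)
       = 2.700303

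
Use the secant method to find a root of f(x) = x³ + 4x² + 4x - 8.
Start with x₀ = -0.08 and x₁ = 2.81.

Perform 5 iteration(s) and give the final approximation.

f(x) = x³ + 4x² + 4x - 8
x₀ = -0.08, x₁ = 2.81

Secant formula: x_{n+1} = x_n - f(x_n)(x_n - x_{n-1})/(f(x_n) - f(x_{n-1}))

Iteration 1:
  f(-0.080000) = -8.294912
  f(2.810000) = 57.012441
  x_2 = 2.810000 - 57.012441×(2.810000 - (-0.080000))/(57.012441 - (-8.294912))
       = 0.287069
Iteration 2:
  f(2.810000) = 57.012441
  f(0.287069) = -6.498434
  x_3 = 0.287069 - (-6.498434)×(0.287069 - 2.810000)/(-6.498434 - 57.012441)
       = 0.545215
Iteration 3:
  f(0.287069) = -6.498434
  f(0.545215) = -4.468030
  x_4 = 0.545215 - (-4.468030)×(0.545215 - 0.287069)/(-4.468030 - (-6.498434))
       = 1.113282
Iteration 4:
  f(0.545215) = -4.468030
  f(1.113282) = 2.790521
  x_5 = 1.113282 - 2.790521×(1.113282 - 0.545215)/(2.790521 - (-4.468030))
       = 0.894891
Iteration 5:
  f(1.113282) = 2.790521
  f(0.894891) = -0.500457
  x_6 = 0.894891 - (-0.500457)×(0.894891 - 1.113282)/(-0.500457 - 2.790521)
       = 0.928102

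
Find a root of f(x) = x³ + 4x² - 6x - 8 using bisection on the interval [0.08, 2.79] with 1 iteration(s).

f(x) = x³ + 4x² - 6x - 8
Initial interval: [0.08, 2.79]

Iteration 1:
  c_1 = (0.080000 + 2.790000)/2 = 1.435000
  f(c_1) = f(1.435000) = -5.418112
  f(a) × f(c) ≥ 0, new interval: [1.435000, 2.790000]

After 1 iteration(s), the approximation is c_1 = 1.435000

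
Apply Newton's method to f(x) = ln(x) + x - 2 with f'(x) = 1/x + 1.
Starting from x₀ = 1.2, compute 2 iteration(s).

f(x) = ln(x) + x - 2
f'(x) = 1/x + 1
x₀ = 1.2

Newton-Raphson formula: x_{n+1} = x_n - f(x_n)/f'(x_n)

Iteration 1:
  f(1.200000) = -0.617678
  f'(1.200000) = 1.833333
  x_1 = 1.200000 - (-0.617678)/1.833333 = 1.536916
Iteration 2:
  f(1.536916) = -0.033307
  f'(1.536916) = 1.650654
  x_2 = 1.536916 - (-0.033307)/1.650654 = 1.557094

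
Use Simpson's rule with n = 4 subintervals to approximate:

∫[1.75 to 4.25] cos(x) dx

f(x) = cos(x)
a = 1.75, b = 4.25, n = 4
h = (b - a)/n = 0.625000

Simpson's rule: (h/3)[f(x₀) + 4f(x₁) + 2f(x₂) + ... + f(xₙ)]

x_0 = 1.7500, f(x_0) = -0.178246, coefficient = 1
x_1 = 2.3750, f(x_1) = -0.720278, coefficient = 4
x_2 = 3.0000, f(x_2) = -0.989992, coefficient = 2
x_3 = 3.6250, f(x_3) = -0.885416, coefficient = 4
x_4 = 4.2500, f(x_4) = -0.446087, coefficient = 1

I ≈ (0.625000/3) × -9.027098 = -1.880645
Exact value: -1.878975
Error: 0.001670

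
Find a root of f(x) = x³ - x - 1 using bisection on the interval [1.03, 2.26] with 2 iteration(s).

f(x) = x³ - x - 1
Initial interval: [1.03, 2.26]

Iteration 1:
  c_1 = (1.030000 + 2.260000)/2 = 1.645000
  f(c_1) = f(1.645000) = 1.806411
  f(a) × f(c) < 0, new interval: [1.030000, 1.645000]
Iteration 2:
  c_2 = (1.030000 + 1.645000)/2 = 1.337500
  f(c_2) = f(1.337500) = 0.055162
  f(a) × f(c) < 0, new interval: [1.030000, 1.337500]

After 2 iteration(s), the approximation is c_2 = 1.337500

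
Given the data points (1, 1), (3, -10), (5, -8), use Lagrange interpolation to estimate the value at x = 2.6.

Lagrange interpolation formula:
P(x) = Σ yᵢ × Lᵢ(x)
where Lᵢ(x) = Π_{j≠i} (x - xⱼ)/(xᵢ - xⱼ)

L_0(2.6) = (2.6 - 3)/(1 - 3) × (2.6 - 5)/(1 - 5) = 0.120000
L_1(2.6) = (2.6 - 1)/(3 - 1) × (2.6 - 5)/(3 - 5) = 0.960000
L_2(2.6) = (2.6 - 1)/(5 - 1) × (2.6 - 3)/(5 - 3) = -0.080000

P(2.6) = 1×L_0(2.6) + (-10)×L_1(2.6) + (-8)×L_2(2.6)
P(2.6) = -8.840000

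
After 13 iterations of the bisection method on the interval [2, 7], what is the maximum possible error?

Bisection error bound: |error| ≤ (b-a)/2^n
|error| ≤ (7 - 2)/2^13 = 5/2^13
|error| ≤ 0.0006103516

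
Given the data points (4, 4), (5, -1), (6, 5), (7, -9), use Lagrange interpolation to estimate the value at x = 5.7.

Lagrange interpolation formula:
P(x) = Σ yᵢ × Lᵢ(x)
where Lᵢ(x) = Π_{j≠i} (x - xⱼ)/(xᵢ - xⱼ)

L_0(5.7) = (5.7 - 5)/(4 - 5) × (5.7 - 6)/(4 - 6) × (5.7 - 7)/(4 - 7) = -0.045500
L_1(5.7) = (5.7 - 4)/(5 - 4) × (5.7 - 6)/(5 - 6) × (5.7 - 7)/(5 - 7) = 0.331500
L_2(5.7) = (5.7 - 4)/(6 - 4) × (5.7 - 5)/(6 - 5) × (5.7 - 7)/(6 - 7) = 0.773500
L_3(5.7) = (5.7 - 4)/(7 - 4) × (5.7 - 5)/(7 - 5) × (5.7 - 6)/(7 - 6) = -0.059500

P(5.7) = 4×L_0(5.7) + (-1)×L_1(5.7) + 5×L_2(5.7) + (-9)×L_3(5.7)
P(5.7) = 3.889500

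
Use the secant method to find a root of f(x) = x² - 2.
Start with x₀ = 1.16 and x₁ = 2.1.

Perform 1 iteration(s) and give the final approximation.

f(x) = x² - 2
x₀ = 1.16, x₁ = 2.1

Secant formula: x_{n+1} = x_n - f(x_n)(x_n - x_{n-1})/(f(x_n) - f(x_{n-1}))

Iteration 1:
  f(1.160000) = -0.654400
  f(2.100000) = 2.410000
  x_2 = 2.100000 - 2.410000×(2.100000 - 1.160000)/(2.410000 - (-0.654400))
       = 1.360736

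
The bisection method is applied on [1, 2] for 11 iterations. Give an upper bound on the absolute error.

Bisection error bound: |error| ≤ (b-a)/2^n
|error| ≤ (2 - 1)/2^11 = 1/2^11
|error| ≤ 0.0004882812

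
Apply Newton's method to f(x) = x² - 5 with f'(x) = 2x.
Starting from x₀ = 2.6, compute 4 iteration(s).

f(x) = x² - 5
f'(x) = 2x
x₀ = 2.6

Newton-Raphson formula: x_{n+1} = x_n - f(x_n)/f'(x_n)

Iteration 1:
  f(2.600000) = 1.760000
  f'(2.600000) = 5.200000
  x_1 = 2.600000 - 1.760000/5.200000 = 2.261538
Iteration 2:
  f(2.261538) = 0.114556
  f'(2.261538) = 4.523077
  x_2 = 2.261538 - 0.114556/4.523077 = 2.236211
Iteration 3:
  f(2.236211) = 0.000641
  f'(2.236211) = 4.472423
  x_3 = 2.236211 - 0.000641/4.472423 = 2.236068
Iteration 4:
  f(2.236068) = 0.000000
  f'(2.236068) = 4.472136
  x_4 = 2.236068 - 0.000000/4.472136 = 2.236068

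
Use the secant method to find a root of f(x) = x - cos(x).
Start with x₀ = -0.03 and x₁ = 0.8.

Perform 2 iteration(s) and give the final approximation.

f(x) = x - cos(x)
x₀ = -0.03, x₁ = 0.8

Secant formula: x_{n+1} = x_n - f(x_n)(x_n - x_{n-1})/(f(x_n) - f(x_{n-1}))

Iteration 1:
  f(-0.030000) = -1.029550
  f(0.800000) = 0.103293
  x_2 = 0.800000 - 0.103293×(0.800000 - (-0.030000))/(0.103293 - (-1.029550))
       = 0.724320
Iteration 2:
  f(0.800000) = 0.103293
  f(0.724320) = -0.024630
  x_3 = 0.724320 - (-0.024630)×(0.724320 - 0.800000)/(-0.024630 - 0.103293)
       = 0.738891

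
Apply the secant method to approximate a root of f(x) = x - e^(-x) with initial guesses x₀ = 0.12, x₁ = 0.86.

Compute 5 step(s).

f(x) = x - e^(-x)
x₀ = 0.12, x₁ = 0.86

Secant formula: x_{n+1} = x_n - f(x_n)(x_n - x_{n-1})/(f(x_n) - f(x_{n-1}))

Iteration 1:
  f(0.120000) = -0.766920
  f(0.860000) = 0.436838
  x_2 = 0.860000 - 0.436838×(0.860000 - 0.120000)/(0.436838 - (-0.766920))
       = 0.591458
Iteration 2:
  f(0.860000) = 0.436838
  f(0.591458) = 0.037938
  x_3 = 0.591458 - 0.037938×(0.591458 - 0.860000)/(0.037938 - 0.436838)
       = 0.565918
Iteration 3:
  f(0.591458) = 0.037938
  f(0.565918) = -0.001921
  x_4 = 0.565918 - (-0.001921)×(0.565918 - 0.591458)/(-0.001921 - 0.037938)
       = 0.567149
Iteration 4:
  f(0.565918) = -0.001921
  f(0.567149) = 0.000008
  x_5 = 0.567149 - 0.000008×(0.567149 - 0.565918)/(0.000008 - (-0.001921))
       = 0.567143
Iteration 5:
  f(0.567149) = 0.000008
  f(0.567143) = 0.000000
  x_6 = 0.567143 - 0.000000×(0.567143 - 0.567149)/(0.000000 - 0.000008)
       = 0.567143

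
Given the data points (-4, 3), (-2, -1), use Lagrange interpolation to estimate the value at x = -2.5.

Lagrange interpolation formula:
P(x) = Σ yᵢ × Lᵢ(x)
where Lᵢ(x) = Π_{j≠i} (x - xⱼ)/(xᵢ - xⱼ)

L_0(-2.5) = (-2.5 - (-2))/(-4 - (-2)) = 0.250000
L_1(-2.5) = (-2.5 - (-4))/(-2 - (-4)) = 0.750000

P(-2.5) = 3×L_0(-2.5) + (-1)×L_1(-2.5)
P(-2.5) = 0.000000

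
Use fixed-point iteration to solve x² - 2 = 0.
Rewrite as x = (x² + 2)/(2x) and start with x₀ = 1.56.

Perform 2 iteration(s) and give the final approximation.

Equation: x² - 2 = 0
Fixed-point form: x = (x² + 2)/(2x)
x₀ = 1.56

x_1 = g(1.560000) = 1.421026
x_2 = g(1.421026) = 1.414230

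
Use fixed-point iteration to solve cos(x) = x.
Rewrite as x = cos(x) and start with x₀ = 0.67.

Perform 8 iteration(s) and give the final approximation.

Equation: cos(x) = x
Fixed-point form: x = cos(x)
x₀ = 0.67

x_1 = g(0.670000) = 0.783822
x_2 = g(0.783822) = 0.708221
x_3 = g(0.708221) = 0.759521
x_4 = g(0.759521) = 0.725166
x_5 = g(0.725166) = 0.748389
x_6 = g(0.748389) = 0.732786
x_7 = g(0.732786) = 0.743314
x_8 = g(0.743314) = 0.736230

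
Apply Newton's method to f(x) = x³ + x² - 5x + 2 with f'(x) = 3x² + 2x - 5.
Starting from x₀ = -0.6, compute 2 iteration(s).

f(x) = x³ + x² - 5x + 2
f'(x) = 3x² + 2x - 5
x₀ = -0.6

Newton-Raphson formula: x_{n+1} = x_n - f(x_n)/f'(x_n)

Iteration 1:
  f(-0.600000) = 5.144000
  f'(-0.600000) = -5.120000
  x_1 = -0.600000 - 5.144000/(-5.120000) = 0.404687
Iteration 2:
  f(0.404687) = 0.206611
  f'(0.404687) = -3.699309
  x_2 = 0.404687 - 0.206611/(-3.699309) = 0.460539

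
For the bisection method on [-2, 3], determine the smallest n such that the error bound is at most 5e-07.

We need (b-a)/2^n ≤ 5e-07
(3 - (-2))/2^n ≤ 5e-07
5/2^n ≤ 5e-07
2^n ≥ 10000000
n ≥ log₂(10000000) = 23.25
n ≥ 24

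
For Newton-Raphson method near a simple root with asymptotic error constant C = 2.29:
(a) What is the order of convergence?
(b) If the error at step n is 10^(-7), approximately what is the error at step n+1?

(a) Newton-Raphson has quadratic (order 2) convergence near simple roots.
    This means |e_{n+1}| ≈ C|e_n|².

(b) With |e_n| = 10^(-7) and C = 2.29:
    |e_{n+1}| ≈ 2.29 × (10^(-7))² = 2.29 × 10^(-14)

(a) 2 (quadratic); (b) |e_{n+1}| ≈ 2.290e-14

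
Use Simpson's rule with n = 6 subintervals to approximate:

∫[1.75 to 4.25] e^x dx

f(x) = e^x
a = 1.75, b = 4.25, n = 6
h = (b - a)/n = 0.416667

Simpson's rule: (h/3)[f(x₀) + 4f(x₁) + 2f(x₂) + ... + f(xₙ)]

x_0 = 1.7500, f(x_0) = 5.754603, coefficient = 1
x_1 = 2.1667, f(x_1) = 8.729138, coefficient = 4
x_2 = 2.5833, f(x_2) = 13.241202, coefficient = 2
x_3 = 3.0000, f(x_3) = 20.085537, coefficient = 4
x_4 = 3.4167, f(x_4) = 30.467687, coefficient = 2
x_5 = 3.8333, f(x_5) = 46.216336, coefficient = 4
x_6 = 4.2500, f(x_6) = 70.105412, coefficient = 1

I ≈ (0.416667/3) × 463.401838 = 64.361366
Exact value: 64.350810
Error: 0.010557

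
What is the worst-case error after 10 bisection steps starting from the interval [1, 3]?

Bisection error bound: |error| ≤ (b-a)/2^n
|error| ≤ (3 - 1)/2^10 = 2/2^10
|error| ≤ 0.0019531250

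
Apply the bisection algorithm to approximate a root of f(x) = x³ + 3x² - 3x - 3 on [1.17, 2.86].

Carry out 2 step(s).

f(x) = x³ + 3x² - 3x - 3
Initial interval: [1.17, 2.86]

Iteration 1:
  c_1 = (1.170000 + 2.860000)/2 = 2.015000
  f(c_1) = f(2.015000) = 11.317028
  f(a) × f(c) < 0, new interval: [1.170000, 2.015000]
Iteration 2:
  c_2 = (1.170000 + 2.015000)/2 = 1.592500
  f(c_2) = f(1.592500) = 3.869338
  f(a) × f(c) < 0, new interval: [1.170000, 1.592500]

After 2 iteration(s), the approximation is c_2 = 1.592500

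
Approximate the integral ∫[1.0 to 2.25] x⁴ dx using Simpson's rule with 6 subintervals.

f(x) = x⁴
a = 1.0, b = 2.25, n = 6
h = (b - a)/n = 0.208333

Simpson's rule: (h/3)[f(x₀) + 4f(x₁) + 2f(x₂) + ... + f(xₙ)]

x_0 = 1.0000, f(x_0) = 1.000000, coefficient = 1
x_1 = 1.2083, f(x_1) = 2.131803, coefficient = 4
x_2 = 1.4167, f(x_2) = 4.027826, coefficient = 2
x_3 = 1.6250, f(x_3) = 6.972900, coefficient = 4
x_4 = 1.8333, f(x_4) = 11.297068, coefficient = 2
x_5 = 2.0417, f(x_5) = 17.375582, coefficient = 4
x_6 = 2.2500, f(x_6) = 25.628906, coefficient = 1

I ≈ (0.208333/3) × 163.199834 = 11.333322
Exact value: 11.333008
Error: 0.000314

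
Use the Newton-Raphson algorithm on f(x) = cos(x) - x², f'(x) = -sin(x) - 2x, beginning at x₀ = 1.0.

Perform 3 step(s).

f(x) = cos(x) - x²
f'(x) = -sin(x) - 2x
x₀ = 1.0

Newton-Raphson formula: x_{n+1} = x_n - f(x_n)/f'(x_n)

Iteration 1:
  f(1.000000) = -0.459698
  f'(1.000000) = -2.841471
  x_1 = 1.000000 - (-0.459698)/(-2.841471) = 0.838218
Iteration 2:
  f(0.838218) = -0.033822
  f'(0.838218) = -2.419890
  x_2 = 0.838218 - (-0.033822)/(-2.419890) = 0.824242
Iteration 3:
  f(0.824242) = -0.000261
  f'(0.824242) = -2.382517
  x_3 = 0.824242 - (-0.000261)/(-2.382517) = 0.824132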